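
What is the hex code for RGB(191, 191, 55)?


R = 191 → BF (hex)
G = 191 → BF (hex)
B = 55 → 37 (hex)
Hex = #BFBF37


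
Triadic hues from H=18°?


Triadic: equally spaced at 120° intervals
H1 = 18°
H2 = (18 + 120) mod 360 = 138°
H3 = (18 + 240) mod 360 = 258°
Triadic = 18°, 138°, 258°


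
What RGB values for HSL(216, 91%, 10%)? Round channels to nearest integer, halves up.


H=216°, S=0.91, L=0.10
C = (1-|2L-1|)×S = (1-|-0.80|)×0.91 = 0.182
H' = H/60 = 216/60 ≈ 3.6000; X = C×(1-|H' mod 2 - 1|) = 0.0728
m = L - C/2 = 0.10 - 0.091 = 0.009
Sector ⌊H'⌋ = 3 → (R',G',B') = (0.0, 0.0728, 0.182)
RGB = ((R'+m)×255, (G'+m)×255, (B'+m)×255) = (2.295, 20.859, 48.705)
Round half up → RGB(2, 21, 49)


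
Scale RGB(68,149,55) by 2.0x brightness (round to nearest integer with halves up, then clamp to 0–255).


Multiply each channel by 2.0, round half up, clamp to [0, 255]
R: 68×2.0 = 136
G: 149×2.0 = 298 → clamp → 255
B: 55×2.0 = 110
= RGB(136, 255, 110)


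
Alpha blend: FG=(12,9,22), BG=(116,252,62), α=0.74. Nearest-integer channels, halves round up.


C = α×F + (1-α)×B, with 1-α = 0.26
R: 0.74×12 + 0.26×116 = 8.88 + 30.16 = 39.04 → 39
G: 0.74×9 + 0.26×252 = 6.66 + 65.52 = 72.18 → 72
B: 0.74×22 + 0.26×62 = 16.28 + 16.12 = 32.40 → 32
= RGB(39, 72, 32)


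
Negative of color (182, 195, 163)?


Invert: (255-R, 255-G, 255-B)
R: 255-182 = 73
G: 255-195 = 60
B: 255-163 = 92
= RGB(73, 60, 92)


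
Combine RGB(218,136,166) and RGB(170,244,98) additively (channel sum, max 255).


Additive: each channel = min(255, C₁+C₂)
R: 218+170 = 388 → 255
G: 136+244 = 380 → 255
B: 166+98 = 264 → 255
= RGB(255, 255, 255)


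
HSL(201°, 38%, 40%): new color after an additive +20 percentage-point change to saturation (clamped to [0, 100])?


Original S = 38%
Adjustment = +20 percentage points
New S = 38 + (20) = 58
Clamp to [0, 100] → 58
= HSL(201°, 58%, 40%)


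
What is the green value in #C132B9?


Color: #C132B9
R = C1 = 193
G = 32 = 50
B = B9 = 185
Green = 50


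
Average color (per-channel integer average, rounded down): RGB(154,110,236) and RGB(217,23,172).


Midpoint: each channel = ⌊(C₁+C₂)/2⌋
R: ⌊(154+217)/2⌋ = 185
G: ⌊(110+23)/2⌋ = 66
B: ⌊(236+172)/2⌋ = 204
= RGB(185, 66, 204)


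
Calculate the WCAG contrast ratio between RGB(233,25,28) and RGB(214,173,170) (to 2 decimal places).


Linearize each sRGB channel c=v/255: c/12.92 if c ≤ 0.04045 else ((c+0.055)/1.055)^2.4
L = 0.2126×R_lin + 0.7152×G_lin + 0.0722×B_lin
Color 1 (233,25,28):
  R=233: 233/255≈0.9137 > 0.04045 → ((0.9137+0.055)/1.055)^2.4 ≈ 0.81485
  G=25: 25/255≈0.0980 > 0.04045 → ((0.0980+0.055)/1.055)^2.4 ≈ 0.00972
  B=28: 28/255≈0.1098 > 0.04045 → ((0.1098+0.055)/1.055)^2.4 ≈ 0.01161
  L1 = 0.2126×0.81485 + 0.7152×0.00972 + 0.0722×0.01161 ≈ 0.18103
Color 2 (214,173,170):
  R=214: 214/255≈0.8392 > 0.04045 → ((0.8392+0.055)/1.055)^2.4 ≈ 0.67244
  G=173: 173/255≈0.6784 > 0.04045 → ((0.6784+0.055)/1.055)^2.4 ≈ 0.41789
  B=170: 170/255≈0.6667 > 0.04045 → ((0.6667+0.055)/1.055)^2.4 ≈ 0.40198
  L2 = 0.2126×0.67244 + 0.7152×0.41789 + 0.0722×0.40198 ≈ 0.47086
Lighter = 0.47086, Darker = 0.18103
Ratio = (L_lighter + 0.05) / (L_darker + 0.05)
Ratio = (0.47086 + 0.05) / (0.18103 + 0.05) = 0.52086 / 0.23103 ≈ 2.2545
Ratio ≈ 2.25:1


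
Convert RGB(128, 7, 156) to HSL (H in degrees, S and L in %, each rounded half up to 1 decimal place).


Normalize: R'=128/255≈0.5020, G'=7/255≈0.0275, B'=156/255≈0.6118
Max=156/255, Min=7/255, Δ=Max-Min=149/255
L = (Max+Min)/2 = (156+7)/510 = 163/510 = 0.31960… → L = 32.0%
L ≤ 0.5 → S = Δ/(Max+Min) = 149/(156+7) = 149/163 = 0.91411… → S = 91.4%
(the 1/255 factors cancel in S and H, so raw channel differences can be used)
Max is B' → H = 60 × ((R-G)/Δ + 4) = 60 × ((128-7)/149 + 4)
  121/149 + 4 = 0.8120… + 4 = 4.8120…
  H = 60 × 4.8120… = 288.724…° → H = 288.7°
= HSL(288.7°, 91.4%, 32.0%)


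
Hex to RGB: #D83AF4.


D8 → 216 (R)
3A → 58 (G)
F4 → 244 (B)
= RGB(216, 58, 244)


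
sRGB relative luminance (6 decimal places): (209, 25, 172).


Linearize each channel (sRGB transfer function): c = v/255; c_lin = c/12.92 if c ≤ 0.04045, else ((c+0.055)/1.055)^2.4
  R: 209/255 ≈ 0.819608 > 0.04045 → ((0.819608+0.055)/1.055)^2.4 ≈ 0.637597
  G: 25/255 ≈ 0.098039 > 0.04045 → ((0.098039+0.055)/1.055)^2.4 ≈ 0.009721
  B: 172/255 ≈ 0.674510 > 0.04045 → ((0.674510+0.055)/1.055)^2.4 ≈ 0.412543
R_lin = 0.637597, G_lin = 0.009721, B_lin = 0.412543
L = 0.2126×R + 0.7152×G + 0.0722×B
L = 0.2126×0.637597 + 0.7152×0.009721 + 0.0722×0.412543
L ≈ 0.172291


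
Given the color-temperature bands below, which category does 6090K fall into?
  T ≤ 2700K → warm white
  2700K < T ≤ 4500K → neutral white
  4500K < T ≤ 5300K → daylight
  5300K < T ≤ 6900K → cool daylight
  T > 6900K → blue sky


Temperature: 6090K
5300K < 6090K ≤ 6900K → cool daylight
Classification: cool daylight


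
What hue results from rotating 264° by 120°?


New hue = (H + rotation) mod 360
New hue = (264 + 120) mod 360
= 384 mod 360
= 24°


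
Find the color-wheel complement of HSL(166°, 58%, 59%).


Complement = opposite side of color wheel = hue + 180°
H' = (166 + 180) mod 360 = 346°
S and L unchanged.
= HSL(346°, 58%, 59%)


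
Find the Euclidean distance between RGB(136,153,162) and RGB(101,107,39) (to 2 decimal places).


d = √[(R₁-R₂)² + (G₁-G₂)² + (B₁-B₂)²]
d = √[(136-101)² + (153-107)² + (162-39)²]
d = √[1225 + 2116 + 15129]
d = √18470
d ≈ 135.90


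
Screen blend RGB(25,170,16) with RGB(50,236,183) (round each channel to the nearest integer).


Screen: C = 255 - (255-A)×(255-B)/255, rounded to nearest integer
R: 255 - (255-25)×(255-50)/255 = 255 - 47150/255 ≈ 255 - 184.902 = 70.098 → 70
G: 255 - (255-170)×(255-236)/255 = 255 - 1615/255 ≈ 255 - 6.333 = 248.667 → 249
B: 255 - (255-16)×(255-183)/255 = 255 - 17208/255 ≈ 255 - 67.482 = 187.518 → 188
= RGB(70, 249, 188)


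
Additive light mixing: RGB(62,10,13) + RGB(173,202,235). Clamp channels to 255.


Additive: each channel = min(255, C₁+C₂)
R: 62+173 = 235 → 235
G: 10+202 = 212 → 212
B: 13+235 = 248 → 248
= RGB(235, 212, 248)


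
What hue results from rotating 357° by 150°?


New hue = (H + rotation) mod 360
New hue = (357 + 150) mod 360
= 507 mod 360
= 147°


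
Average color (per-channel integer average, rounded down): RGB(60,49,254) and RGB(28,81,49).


Midpoint: each channel = ⌊(C₁+C₂)/2⌋
R: ⌊(60+28)/2⌋ = 44
G: ⌊(49+81)/2⌋ = 65
B: ⌊(254+49)/2⌋ = 151
= RGB(44, 65, 151)


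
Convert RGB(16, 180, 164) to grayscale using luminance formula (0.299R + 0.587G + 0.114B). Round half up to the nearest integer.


Gray = 0.299×R + 0.587×G + 0.114×B
Gray = 0.299×16 + 0.587×180 + 0.114×164
Gray = 4.784 + 105.660 + 18.696
Gray = 129.140 → round half up → 129
Gray = 129


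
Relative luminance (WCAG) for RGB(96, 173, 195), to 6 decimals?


Linearize each channel (sRGB transfer function): c = v/255; c_lin = c/12.92 if c ≤ 0.04045, else ((c+0.055)/1.055)^2.4
  R: 96/255 ≈ 0.376471 > 0.04045 → ((0.376471+0.055)/1.055)^2.4 ≈ 0.116971
  G: 173/255 ≈ 0.678431 > 0.04045 → ((0.678431+0.055)/1.055)^2.4 ≈ 0.417885
  B: 195/255 ≈ 0.764706 > 0.04045 → ((0.764706+0.055)/1.055)^2.4 ≈ 0.545724
R_lin = 0.116971, G_lin = 0.417885, B_lin = 0.545724
L = 0.2126×R + 0.7152×G + 0.0722×B
L = 0.2126×0.116971 + 0.7152×0.417885 + 0.0722×0.545724
L ≈ 0.363141


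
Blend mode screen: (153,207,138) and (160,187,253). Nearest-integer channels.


Screen: C = 255 - (255-A)×(255-B)/255, rounded to nearest integer
R: 255 - (255-153)×(255-160)/255 = 255 - 9690/255 ≈ 255 - 38.000 = 217.000 → 217
G: 255 - (255-207)×(255-187)/255 = 255 - 3264/255 ≈ 255 - 12.800 = 242.200 → 242
B: 255 - (255-138)×(255-253)/255 = 255 - 234/255 ≈ 255 - 0.918 = 254.082 → 254
= RGB(217, 242, 254)


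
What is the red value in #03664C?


Color: #03664C
R = 03 = 3
G = 66 = 102
B = 4C = 76
Red = 3


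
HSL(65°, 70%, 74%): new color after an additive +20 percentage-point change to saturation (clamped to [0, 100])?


Original S = 70%
Adjustment = +20 percentage points
New S = 70 + (20) = 90
Clamp to [0, 100] → 90
= HSL(65°, 90%, 74%)


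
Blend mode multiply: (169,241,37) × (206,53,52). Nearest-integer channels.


Multiply: C = A×B/255, rounded to nearest integer
R: 169×206/255 = 34814/255 ≈ 136.525 → 137
G: 241×53/255 = 12773/255 ≈ 50.090 → 50
B: 37×52/255 = 1924/255 ≈ 7.545 → 8
= RGB(137, 50, 8)


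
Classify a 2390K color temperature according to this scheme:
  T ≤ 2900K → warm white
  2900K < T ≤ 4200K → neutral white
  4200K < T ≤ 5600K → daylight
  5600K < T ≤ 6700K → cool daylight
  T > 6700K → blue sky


Temperature: 2390K
2390K ≤ 2900K → warm white
Classification: warm white


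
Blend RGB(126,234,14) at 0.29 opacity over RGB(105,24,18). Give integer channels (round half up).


C = α×F + (1-α)×B, with 1-α = 0.71
R: 0.29×126 + 0.71×105 = 36.54 + 74.55 = 111.09 → 111
G: 0.29×234 + 0.71×24 = 67.86 + 17.04 = 84.90 → 85
B: 0.29×14 + 0.71×18 = 4.06 + 12.78 = 16.84 → 17
= RGB(111, 85, 17)


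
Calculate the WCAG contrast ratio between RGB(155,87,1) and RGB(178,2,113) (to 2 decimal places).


Linearize each sRGB channel c=v/255: c/12.92 if c ≤ 0.04045 else ((c+0.055)/1.055)^2.4
L = 0.2126×R_lin + 0.7152×G_lin + 0.0722×B_lin
Color 1 (155,87,1):
  R=155: 155/255≈0.6078 > 0.04045 → ((0.6078+0.055)/1.055)^2.4 ≈ 0.32778
  G=87: 87/255≈0.3412 > 0.04045 → ((0.3412+0.055)/1.055)^2.4 ≈ 0.09531
  B=1: 1/255≈0.0039 ≤ 0.04045 → 0.0039/12.92 ≈ 0.00030
  L1 = 0.2126×0.32778 + 0.7152×0.09531 + 0.0722×0.00030 ≈ 0.13787
Color 2 (178,2,113):
  R=178: 178/255≈0.6980 > 0.04045 → ((0.6980+0.055)/1.055)^2.4 ≈ 0.44520
  G=2: 2/255≈0.0078 ≤ 0.04045 → 0.0078/12.92 ≈ 0.00061
  B=113: 113/255≈0.4431 > 0.04045 → ((0.4431+0.055)/1.055)^2.4 ≈ 0.16513
  L2 = 0.2126×0.44520 + 0.7152×0.00061 + 0.0722×0.16513 ≈ 0.10701
Lighter = 0.13787, Darker = 0.10701
Ratio = (L_lighter + 0.05) / (L_darker + 0.05)
Ratio = (0.13787 + 0.05) / (0.10701 + 0.05) = 0.18787 / 0.15701 ≈ 1.1966
Ratio ≈ 1.20:1


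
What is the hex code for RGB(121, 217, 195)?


R = 121 → 79 (hex)
G = 217 → D9 (hex)
B = 195 → C3 (hex)
Hex = #79D9C3


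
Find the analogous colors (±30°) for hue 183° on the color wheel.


Base hue: 183°
Left analog: (183 - 30) mod 360 = 153°
Right analog: (183 + 30) mod 360 = 213°
Analogous hues = 153° and 213°


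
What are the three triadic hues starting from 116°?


Triadic: equally spaced at 120° intervals
H1 = 116°
H2 = (116 + 120) mod 360 = 236°
H3 = (116 + 240) mod 360 = 356°
Triadic = 116°, 236°, 356°


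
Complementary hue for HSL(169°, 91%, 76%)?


Complement = opposite side of color wheel = hue + 180°
H' = (169 + 180) mod 360 = 349°
S and L unchanged.
= HSL(349°, 91%, 76%)


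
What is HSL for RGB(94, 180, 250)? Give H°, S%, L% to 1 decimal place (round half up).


Normalize: R'=94/255≈0.3686, G'=180/255≈0.7059, B'=250/255≈0.9804
Max=250/255, Min=94/255, Δ=Max-Min=156/255
L = (Max+Min)/2 = (250+94)/510 = 344/510 = 0.67450… → L = 67.5%
L > 0.5 → S = Δ/(2-Max-Min) = 156/(510-250-94) = 156/166 = 0.93975… → S = 94.0%
(the 1/255 factors cancel in S and H, so raw channel differences can be used)
Max is B' → H = 60 × ((R-G)/Δ + 4) = 60 × ((94-180)/156 + 4)
  -86/156 + 4 = -0.5512… + 4 = 3.4487…
  H = 60 × 3.4487… = 206.923…° → H = 206.9°
= HSL(206.9°, 94.0%, 67.5%)


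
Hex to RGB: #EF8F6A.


EF → 239 (R)
8F → 143 (G)
6A → 106 (B)
= RGB(239, 143, 106)


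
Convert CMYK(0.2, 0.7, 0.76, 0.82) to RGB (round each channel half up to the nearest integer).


R = 255 × (1-C) × (1-K) = 255 × 0.80 × 0.18 = 36.72 → 37
G = 255 × (1-M) × (1-K) = 255 × 0.30 × 0.18 = 13.77 → 14
B = 255 × (1-Y) × (1-K) = 255 × 0.24 × 0.18 = 11.016 → 11
= RGB(37, 14, 11)


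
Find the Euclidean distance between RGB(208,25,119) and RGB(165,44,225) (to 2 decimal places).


d = √[(R₁-R₂)² + (G₁-G₂)² + (B₁-B₂)²]
d = √[(208-165)² + (25-44)² + (119-225)²]
d = √[1849 + 361 + 11236]
d = √13446
d ≈ 115.96


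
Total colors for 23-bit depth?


Colors = 2^bits = 2^23
= 8,388,608 colors


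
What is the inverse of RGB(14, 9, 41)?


Invert: (255-R, 255-G, 255-B)
R: 255-14 = 241
G: 255-9 = 246
B: 255-41 = 214
= RGB(241, 246, 214)


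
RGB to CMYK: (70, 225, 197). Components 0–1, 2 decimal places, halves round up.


R'=70/255≈0.2745, G'=225/255≈0.8824, B'=197/255≈0.7725
K = 1 - max(R',G',B') = 1 - 225/255 = 30/255 = 0.11764… → 0.12
(1-R'-K)/(1-K) simplifies to (max-R)/max with max = 225:
C = (225-70)/225 = 155/225 = 0.68888… → 0.69
M = (225-225)/225 = 0/225 = 0 → 0.00
Y = (225-197)/225 = 28/225 = 0.12444… → 0.12
= CMYK(0.69, 0.00, 0.12, 0.12)


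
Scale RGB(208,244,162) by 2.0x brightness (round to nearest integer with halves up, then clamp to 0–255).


Multiply each channel by 2.0, round half up, clamp to [0, 255]
R: 208×2.0 = 416 → clamp → 255
G: 244×2.0 = 488 → clamp → 255
B: 162×2.0 = 324 → clamp → 255
= RGB(255, 255, 255)


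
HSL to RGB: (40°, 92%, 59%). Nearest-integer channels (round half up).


H=40°, S=0.92, L=0.59
C = (1-|2L-1|)×S = (1-|0.18|)×0.92 = 0.7544
H' = H/60 = 40/60 ≈ 0.6667; X = C×(1-|H' mod 2 - 1|) ≈ 0.5029
m = L - C/2 = 0.59 - 0.3772 = 0.2128
Sector ⌊H'⌋ = 0 → (R',G',B') = (0.7544, ≈0.5029, 0.0)
RGB = ((R'+m)×255, (G'+m)×255, (B'+m)×255) = (246.636, 182.512, 54.264)
Round half up → RGB(247, 183, 54)


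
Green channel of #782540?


Color: #782540
R = 78 = 120
G = 25 = 37
B = 40 = 64
Green = 37


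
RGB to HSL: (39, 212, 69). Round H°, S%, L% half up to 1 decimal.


Normalize: R'=39/255≈0.1529, G'=212/255≈0.8314, B'=69/255≈0.2706
Max=212/255, Min=39/255, Δ=Max-Min=173/255
L = (Max+Min)/2 = (212+39)/510 = 251/510 = 0.49215… → L = 49.2%
L ≤ 0.5 → S = Δ/(Max+Min) = 173/(212+39) = 173/251 = 0.68924… → S = 68.9%
(the 1/255 factors cancel in S and H, so raw channel differences can be used)
Max is G' → H = 60 × ((B-R)/Δ + 2) = 60 × ((69-39)/173 + 2)
  30/173 + 2 = 0.1734… + 2 = 2.1734…
  H = 60 × 2.1734… = 130.404…° → H = 130.4°
= HSL(130.4°, 68.9%, 49.2%)


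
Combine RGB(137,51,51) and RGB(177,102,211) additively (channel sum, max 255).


Additive: each channel = min(255, C₁+C₂)
R: 137+177 = 314 → 255
G: 51+102 = 153 → 153
B: 51+211 = 262 → 255
= RGB(255, 153, 255)


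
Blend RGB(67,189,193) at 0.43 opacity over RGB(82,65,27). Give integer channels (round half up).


C = α×F + (1-α)×B, with 1-α = 0.57
R: 0.43×67 + 0.57×82 = 28.81 + 46.74 = 75.55 → 76
G: 0.43×189 + 0.57×65 = 81.27 + 37.05 = 118.32 → 118
B: 0.43×193 + 0.57×27 = 82.99 + 15.39 = 98.38 → 98
= RGB(76, 118, 98)


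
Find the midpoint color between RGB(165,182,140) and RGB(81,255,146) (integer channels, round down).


Midpoint: each channel = ⌊(C₁+C₂)/2⌋
R: ⌊(165+81)/2⌋ = 123
G: ⌊(182+255)/2⌋ = 218
B: ⌊(140+146)/2⌋ = 143
= RGB(123, 218, 143)


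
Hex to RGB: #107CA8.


10 → 16 (R)
7C → 124 (G)
A8 → 168 (B)
= RGB(16, 124, 168)


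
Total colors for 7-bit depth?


Colors = 2^bits = 2^7
= 128 colors


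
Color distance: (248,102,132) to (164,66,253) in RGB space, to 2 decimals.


d = √[(R₁-R₂)² + (G₁-G₂)² + (B₁-B₂)²]
d = √[(248-164)² + (102-66)² + (132-253)²]
d = √[7056 + 1296 + 14641]
d = √22993
d ≈ 151.63


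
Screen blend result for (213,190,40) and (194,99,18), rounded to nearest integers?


Screen: C = 255 - (255-A)×(255-B)/255, rounded to nearest integer
R: 255 - (255-213)×(255-194)/255 = 255 - 2562/255 ≈ 255 - 10.047 = 244.953 → 245
G: 255 - (255-190)×(255-99)/255 = 255 - 10140/255 ≈ 255 - 39.765 = 215.235 → 215
B: 255 - (255-40)×(255-18)/255 = 255 - 50955/255 ≈ 255 - 199.824 = 55.176 → 55
= RGB(245, 215, 55)


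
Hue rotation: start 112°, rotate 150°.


New hue = (H + rotation) mod 360
New hue = (112 + 150) mod 360
= 262 mod 360
= 262°


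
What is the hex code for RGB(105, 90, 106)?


R = 105 → 69 (hex)
G = 90 → 5A (hex)
B = 106 → 6A (hex)
Hex = #695A6A


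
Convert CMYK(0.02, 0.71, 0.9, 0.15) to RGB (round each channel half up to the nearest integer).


R = 255 × (1-C) × (1-K) = 255 × 0.98 × 0.85 = 212.415 → 212
G = 255 × (1-M) × (1-K) = 255 × 0.29 × 0.85 = 62.8575 → 63
B = 255 × (1-Y) × (1-K) = 255 × 0.10 × 0.85 = 21.675 → 22
= RGB(212, 63, 22)


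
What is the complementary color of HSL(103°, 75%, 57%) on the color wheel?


Complement = opposite side of color wheel = hue + 180°
H' = (103 + 180) mod 360 = 283°
S and L unchanged.
= HSL(283°, 75%, 57%)


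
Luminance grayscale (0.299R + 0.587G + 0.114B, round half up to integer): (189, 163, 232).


Gray = 0.299×R + 0.587×G + 0.114×B
Gray = 0.299×189 + 0.587×163 + 0.114×232
Gray = 56.511 + 95.681 + 26.448
Gray = 178.640 → round half up → 179
Gray = 179


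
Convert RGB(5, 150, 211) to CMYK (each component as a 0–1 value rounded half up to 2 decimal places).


R'=5/255≈0.0196, G'=150/255≈0.5882, B'=211/255≈0.8275
K = 1 - max(R',G',B') = 1 - 211/255 = 44/255 = 0.17254… → 0.17
(1-R'-K)/(1-K) simplifies to (max-R)/max with max = 211:
C = (211-5)/211 = 206/211 = 0.97630… → 0.98
M = (211-150)/211 = 61/211 = 0.28909… → 0.29
Y = (211-211)/211 = 0/211 = 0 → 0.00
= CMYK(0.98, 0.29, 0.00, 0.17)


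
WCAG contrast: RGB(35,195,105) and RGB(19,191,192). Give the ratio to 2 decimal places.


Linearize each sRGB channel c=v/255: c/12.92 if c ≤ 0.04045 else ((c+0.055)/1.055)^2.4
L = 0.2126×R_lin + 0.7152×G_lin + 0.0722×B_lin
Color 1 (35,195,105):
  R=35: 35/255≈0.1373 > 0.04045 → ((0.1373+0.055)/1.055)^2.4 ≈ 0.01681
  G=195: 195/255≈0.7647 > 0.04045 → ((0.7647+0.055)/1.055)^2.4 ≈ 0.54572
  B=105: 105/255≈0.4118 > 0.04045 → ((0.4118+0.055)/1.055)^2.4 ≈ 0.14126
  L1 = 0.2126×0.01681 + 0.7152×0.54572 + 0.0722×0.14126 ≈ 0.40407
Color 2 (19,191,192):
  R=19: 19/255≈0.0745 > 0.04045 → ((0.0745+0.055)/1.055)^2.4 ≈ 0.00651
  G=191: 191/255≈0.7490 > 0.04045 → ((0.7490+0.055)/1.055)^2.4 ≈ 0.52100
  B=192: 192/255≈0.7529 > 0.04045 → ((0.7529+0.055)/1.055)^2.4 ≈ 0.52712
  L2 = 0.2126×0.00651 + 0.7152×0.52100 + 0.0722×0.52712 ≈ 0.41206
Lighter = 0.41206, Darker = 0.40407
Ratio = (L_lighter + 0.05) / (L_darker + 0.05)
Ratio = (0.41206 + 0.05) / (0.40407 + 0.05) = 0.46206 / 0.45407 ≈ 1.0176
Ratio ≈ 1.02:1


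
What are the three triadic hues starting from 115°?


Triadic: equally spaced at 120° intervals
H1 = 115°
H2 = (115 + 120) mod 360 = 235°
H3 = (115 + 240) mod 360 = 355°
Triadic = 115°, 235°, 355°


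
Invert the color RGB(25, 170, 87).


Invert: (255-R, 255-G, 255-B)
R: 255-25 = 230
G: 255-170 = 85
B: 255-87 = 168
= RGB(230, 85, 168)


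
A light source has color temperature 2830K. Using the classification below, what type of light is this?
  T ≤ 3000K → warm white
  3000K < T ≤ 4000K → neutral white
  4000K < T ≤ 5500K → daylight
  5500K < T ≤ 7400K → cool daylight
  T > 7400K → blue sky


Temperature: 2830K
2830K ≤ 3000K → warm white
Classification: warm white


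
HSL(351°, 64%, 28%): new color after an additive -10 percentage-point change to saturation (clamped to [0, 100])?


Original S = 64%
Adjustment = -10 percentage points
New S = 64 + (-10) = 54
Clamp to [0, 100] → 54
= HSL(351°, 54%, 28%)


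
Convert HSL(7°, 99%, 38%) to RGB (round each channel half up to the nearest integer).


H=7°, S=0.99, L=0.38
C = (1-|2L-1|)×S = (1-|-0.24|)×0.99 = 0.7524
H' = H/60 = 7/60 ≈ 0.1167; X = C×(1-|H' mod 2 - 1|) = 0.08778
m = L - C/2 = 0.38 - 0.3762 = 0.0038
Sector ⌊H'⌋ = 0 → (R',G',B') = (0.7524, 0.08778, 0.0)
RGB = ((R'+m)×255, (G'+m)×255, (B'+m)×255) = (192.831, 23.3529, 0.969)
Round half up → RGB(193, 23, 1)


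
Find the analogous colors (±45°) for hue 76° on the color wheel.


Base hue: 76°
Left analog: (76 - 45) mod 360 = 31°
Right analog: (76 + 45) mod 360 = 121°
Analogous hues = 31° and 121°


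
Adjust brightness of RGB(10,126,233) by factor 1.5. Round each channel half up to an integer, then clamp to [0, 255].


Multiply each channel by 1.5, round half up, clamp to [0, 255]
R: 10×1.5 = 15
G: 126×1.5 = 189
B: 233×1.5 = 349.5 → round → 350 → clamp → 255
= RGB(15, 189, 255)


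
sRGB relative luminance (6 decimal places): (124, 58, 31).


Linearize each channel (sRGB transfer function): c = v/255; c_lin = c/12.92 if c ≤ 0.04045, else ((c+0.055)/1.055)^2.4
  R: 124/255 ≈ 0.486275 > 0.04045 → ((0.486275+0.055)/1.055)^2.4 ≈ 0.201556
  G: 58/255 ≈ 0.227451 > 0.04045 → ((0.227451+0.055)/1.055)^2.4 ≈ 0.042311
  B: 31/255 ≈ 0.121569 > 0.04045 → ((0.121569+0.055)/1.055)^2.4 ≈ 0.013702
R_lin = 0.201556, G_lin = 0.042311, B_lin = 0.013702
L = 0.2126×R + 0.7152×G + 0.0722×B
L = 0.2126×0.201556 + 0.7152×0.042311 + 0.0722×0.013702
L ≈ 0.074101


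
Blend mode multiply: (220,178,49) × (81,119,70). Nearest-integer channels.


Multiply: C = A×B/255, rounded to nearest integer
R: 220×81/255 = 17820/255 ≈ 69.882 → 70
G: 178×119/255 = 21182/255 ≈ 83.067 → 83
B: 49×70/255 = 3430/255 ≈ 13.451 → 13
= RGB(70, 83, 13)


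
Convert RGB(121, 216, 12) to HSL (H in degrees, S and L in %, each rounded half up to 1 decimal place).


Normalize: R'=121/255≈0.4745, G'=216/255≈0.8471, B'=12/255≈0.0471
Max=216/255, Min=12/255, Δ=Max-Min=204/255
L = (Max+Min)/2 = (216+12)/510 = 228/510 = 0.44705… → L = 44.7%
L ≤ 0.5 → S = Δ/(Max+Min) = 204/(216+12) = 204/228 = 0.89473… → S = 89.5%
(the 1/255 factors cancel in S and H, so raw channel differences can be used)
Max is G' → H = 60 × ((B-R)/Δ + 2) = 60 × ((12-121)/204 + 2)
  -109/204 + 2 = -0.5343… + 2 = 1.4656…
  H = 60 × 1.4656… = 87.941…° → H = 87.9°
= HSL(87.9°, 89.5%, 44.7%)


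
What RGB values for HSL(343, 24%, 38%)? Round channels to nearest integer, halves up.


H=343°, S=0.24, L=0.38
C = (1-|2L-1|)×S = (1-|-0.24|)×0.24 = 0.1824
H' = H/60 = 343/60 ≈ 5.7167; X = C×(1-|H' mod 2 - 1|) = 0.05168
m = L - C/2 = 0.38 - 0.0912 = 0.2888
Sector ⌊H'⌋ = 5 → (R',G',B') = (0.1824, 0.0, 0.05168)
RGB = ((R'+m)×255, (G'+m)×255, (B'+m)×255) = (120.156, 73.644, 86.8224)
Round half up → RGB(120, 74, 87)


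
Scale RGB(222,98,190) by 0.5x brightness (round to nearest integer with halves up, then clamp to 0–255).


Multiply each channel by 0.5, round half up, clamp to [0, 255]
R: 222×0.5 = 111
G: 98×0.5 = 49
B: 190×0.5 = 95
= RGB(111, 49, 95)


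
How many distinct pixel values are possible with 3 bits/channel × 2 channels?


Total bits = 3 bits/channel × 2 channels = 6 bits
Distinct pixel values = 2^6
= 64 pixel values


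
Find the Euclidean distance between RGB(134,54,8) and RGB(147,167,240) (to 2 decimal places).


d = √[(R₁-R₂)² + (G₁-G₂)² + (B₁-B₂)²]
d = √[(134-147)² + (54-167)² + (8-240)²]
d = √[169 + 12769 + 53824]
d = √66762
d ≈ 258.38


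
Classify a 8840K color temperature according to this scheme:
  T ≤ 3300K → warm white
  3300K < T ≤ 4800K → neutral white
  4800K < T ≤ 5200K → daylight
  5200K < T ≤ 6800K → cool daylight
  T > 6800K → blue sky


Temperature: 8840K
8840K > 6800K → blue sky
Classification: blue sky


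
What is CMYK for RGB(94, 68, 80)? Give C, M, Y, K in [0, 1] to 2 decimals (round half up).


R'=94/255≈0.3686, G'=68/255≈0.2667, B'=80/255≈0.3137
K = 1 - max(R',G',B') = 1 - 94/255 = 161/255 = 0.63137… → 0.63
(1-R'-K)/(1-K) simplifies to (max-R)/max with max = 94:
C = (94-94)/94 = 0/94 = 0 → 0.00
M = (94-68)/94 = 26/94 = 0.27659… → 0.28
Y = (94-80)/94 = 14/94 = 0.14893… → 0.15
= CMYK(0.00, 0.28, 0.15, 0.63)


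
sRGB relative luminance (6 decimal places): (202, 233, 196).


Linearize each channel (sRGB transfer function): c = v/255; c_lin = c/12.92 if c ≤ 0.04045, else ((c+0.055)/1.055)^2.4
  R: 202/255 ≈ 0.792157 > 0.04045 → ((0.792157+0.055)/1.055)^2.4 ≈ 0.590619
  G: 233/255 ≈ 0.913725 > 0.04045 → ((0.913725+0.055)/1.055)^2.4 ≈ 0.814847
  B: 196/255 ≈ 0.768627 > 0.04045 → ((0.768627+0.055)/1.055)^2.4 ≈ 0.552011
R_lin = 0.590619, G_lin = 0.814847, B_lin = 0.552011
L = 0.2126×R + 0.7152×G + 0.0722×B
L = 0.2126×0.590619 + 0.7152×0.814847 + 0.0722×0.552011
L ≈ 0.748199


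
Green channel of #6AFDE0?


Color: #6AFDE0
R = 6A = 106
G = FD = 253
B = E0 = 224
Green = 253


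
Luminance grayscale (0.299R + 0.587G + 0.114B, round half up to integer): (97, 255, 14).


Gray = 0.299×R + 0.587×G + 0.114×B
Gray = 0.299×97 + 0.587×255 + 0.114×14
Gray = 29.003 + 149.685 + 1.596
Gray = 180.284 → round half up → 180
Gray = 180


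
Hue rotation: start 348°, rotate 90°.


New hue = (H + rotation) mod 360
New hue = (348 + 90) mod 360
= 438 mod 360
= 78°


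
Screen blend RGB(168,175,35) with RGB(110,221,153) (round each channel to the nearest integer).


Screen: C = 255 - (255-A)×(255-B)/255, rounded to nearest integer
R: 255 - (255-168)×(255-110)/255 = 255 - 12615/255 ≈ 255 - 49.471 = 205.529 → 206
G: 255 - (255-175)×(255-221)/255 = 255 - 2720/255 ≈ 255 - 10.667 = 244.333 → 244
B: 255 - (255-35)×(255-153)/255 = 255 - 22440/255 ≈ 255 - 88.000 = 167.000 → 167
= RGB(206, 244, 167)


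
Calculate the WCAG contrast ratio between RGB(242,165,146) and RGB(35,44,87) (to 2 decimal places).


Linearize each sRGB channel c=v/255: c/12.92 if c ≤ 0.04045 else ((c+0.055)/1.055)^2.4
L = 0.2126×R_lin + 0.7152×G_lin + 0.0722×B_lin
Color 1 (242,165,146):
  R=242: 242/255≈0.9490 > 0.04045 → ((0.9490+0.055)/1.055)^2.4 ≈ 0.88792
  G=165: 165/255≈0.6471 > 0.04045 → ((0.6471+0.055)/1.055)^2.4 ≈ 0.37626
  B=146: 146/255≈0.5725 > 0.04045 → ((0.5725+0.055)/1.055)^2.4 ≈ 0.28744
  L1 = 0.2126×0.88792 + 0.7152×0.37626 + 0.0722×0.28744 ≈ 0.47863
Color 2 (35,44,87):
  R=35: 35/255≈0.1373 > 0.04045 → ((0.1373+0.055)/1.055)^2.4 ≈ 0.01681
  G=44: 44/255≈0.1725 > 0.04045 → ((0.1725+0.055)/1.055)^2.4 ≈ 0.02519
  B=87: 87/255≈0.3412 > 0.04045 → ((0.3412+0.055)/1.055)^2.4 ≈ 0.09531
  L2 = 0.2126×0.01681 + 0.7152×0.02519 + 0.0722×0.09531 ≈ 0.02847
Lighter = 0.47863, Darker = 0.02847
Ratio = (L_lighter + 0.05) / (L_darker + 0.05)
Ratio = (0.47863 + 0.05) / (0.02847 + 0.05) = 0.52863 / 0.07847 ≈ 6.7369
Ratio ≈ 6.74:1


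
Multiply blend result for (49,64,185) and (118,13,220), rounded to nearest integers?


Multiply: C = A×B/255, rounded to nearest integer
R: 49×118/255 = 5782/255 ≈ 22.675 → 23
G: 64×13/255 = 832/255 ≈ 3.263 → 3
B: 185×220/255 = 40700/255 ≈ 159.608 → 160
= RGB(23, 3, 160)


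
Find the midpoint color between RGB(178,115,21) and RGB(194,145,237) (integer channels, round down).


Midpoint: each channel = ⌊(C₁+C₂)/2⌋
R: ⌊(178+194)/2⌋ = 186
G: ⌊(115+145)/2⌋ = 130
B: ⌊(21+237)/2⌋ = 129
= RGB(186, 130, 129)


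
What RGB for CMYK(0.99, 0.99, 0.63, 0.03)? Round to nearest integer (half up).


R = 255 × (1-C) × (1-K) = 255 × 0.01 × 0.97 = 2.4735 → 2
G = 255 × (1-M) × (1-K) = 255 × 0.01 × 0.97 = 2.4735 → 2
B = 255 × (1-Y) × (1-K) = 255 × 0.37 × 0.97 = 91.5195 → 92
= RGB(2, 2, 92)


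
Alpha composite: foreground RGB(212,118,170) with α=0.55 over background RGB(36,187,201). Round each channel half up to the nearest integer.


C = α×F + (1-α)×B, with 1-α = 0.45
R: 0.55×212 + 0.45×36 = 116.60 + 16.20 = 132.80 → 133
G: 0.55×118 + 0.45×187 = 64.90 + 84.15 = 149.05 → 149
B: 0.55×170 + 0.45×201 = 93.50 + 90.45 = 183.95 → 184
= RGB(133, 149, 184)


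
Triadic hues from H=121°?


Triadic: equally spaced at 120° intervals
H1 = 121°
H2 = (121 + 120) mod 360 = 241°
H3 = (121 + 240) mod 360 = 1°
Triadic = 121°, 241°, 1°


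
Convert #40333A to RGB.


40 → 64 (R)
33 → 51 (G)
3A → 58 (B)
= RGB(64, 51, 58)


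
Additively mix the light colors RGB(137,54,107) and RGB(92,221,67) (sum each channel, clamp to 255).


Additive: each channel = min(255, C₁+C₂)
R: 137+92 = 229 → 229
G: 54+221 = 275 → 255
B: 107+67 = 174 → 174
= RGB(229, 255, 174)


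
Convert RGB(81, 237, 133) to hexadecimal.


R = 81 → 51 (hex)
G = 237 → ED (hex)
B = 133 → 85 (hex)
Hex = #51ED85


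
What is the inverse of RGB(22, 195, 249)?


Invert: (255-R, 255-G, 255-B)
R: 255-22 = 233
G: 255-195 = 60
B: 255-249 = 6
= RGB(233, 60, 6)


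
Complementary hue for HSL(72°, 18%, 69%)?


Complement = opposite side of color wheel = hue + 180°
H' = (72 + 180) mod 360 = 252°
S and L unchanged.
= HSL(252°, 18%, 69%)


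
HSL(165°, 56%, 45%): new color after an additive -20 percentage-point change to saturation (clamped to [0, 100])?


Original S = 56%
Adjustment = -20 percentage points
New S = 56 + (-20) = 36
Clamp to [0, 100] → 36
= HSL(165°, 36%, 45%)


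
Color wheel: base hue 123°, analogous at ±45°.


Base hue: 123°
Left analog: (123 - 45) mod 360 = 78°
Right analog: (123 + 45) mod 360 = 168°
Analogous hues = 78° and 168°


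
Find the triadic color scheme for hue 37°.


Triadic: equally spaced at 120° intervals
H1 = 37°
H2 = (37 + 120) mod 360 = 157°
H3 = (37 + 240) mod 360 = 277°
Triadic = 37°, 157°, 277°


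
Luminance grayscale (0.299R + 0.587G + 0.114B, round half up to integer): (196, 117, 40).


Gray = 0.299×R + 0.587×G + 0.114×B
Gray = 0.299×196 + 0.587×117 + 0.114×40
Gray = 58.604 + 68.679 + 4.560
Gray = 131.843 → round half up → 132
Gray = 132


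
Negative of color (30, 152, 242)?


Invert: (255-R, 255-G, 255-B)
R: 255-30 = 225
G: 255-152 = 103
B: 255-242 = 13
= RGB(225, 103, 13)


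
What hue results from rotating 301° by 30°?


New hue = (H + rotation) mod 360
New hue = (301 + 30) mod 360
= 331 mod 360
= 331°


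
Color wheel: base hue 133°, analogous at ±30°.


Base hue: 133°
Left analog: (133 - 30) mod 360 = 103°
Right analog: (133 + 30) mod 360 = 163°
Analogous hues = 103° and 163°


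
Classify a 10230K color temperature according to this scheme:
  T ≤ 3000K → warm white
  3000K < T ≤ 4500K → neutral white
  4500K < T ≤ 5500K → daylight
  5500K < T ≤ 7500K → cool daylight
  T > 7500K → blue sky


Temperature: 10230K
10230K > 7500K → blue sky
Classification: blue sky


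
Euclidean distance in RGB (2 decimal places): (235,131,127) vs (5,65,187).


d = √[(R₁-R₂)² + (G₁-G₂)² + (B₁-B₂)²]
d = √[(235-5)² + (131-65)² + (127-187)²]
d = √[52900 + 4356 + 3600]
d = √60856
d ≈ 246.69


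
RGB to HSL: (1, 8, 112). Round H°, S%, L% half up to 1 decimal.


Normalize: R'=1/255≈0.0039, G'=8/255≈0.0314, B'=112/255≈0.4392
Max=112/255, Min=1/255, Δ=Max-Min=111/255
L = (Max+Min)/2 = (112+1)/510 = 113/510 = 0.22156… → L = 22.2%
L ≤ 0.5 → S = Δ/(Max+Min) = 111/(112+1) = 111/113 = 0.98230… → S = 98.2%
(the 1/255 factors cancel in S and H, so raw channel differences can be used)
Max is B' → H = 60 × ((R-G)/Δ + 4) = 60 × ((1-8)/111 + 4)
  -7/111 + 4 = -0.0630… + 4 = 3.9369…
  H = 60 × 3.9369… = 236.216…° → H = 236.2°
= HSL(236.2°, 98.2%, 22.2%)


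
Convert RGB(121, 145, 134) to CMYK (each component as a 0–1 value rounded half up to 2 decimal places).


R'=121/255≈0.4745, G'=145/255≈0.5686, B'=134/255≈0.5255
K = 1 - max(R',G',B') = 1 - 145/255 = 110/255 = 0.43137… → 0.43
(1-R'-K)/(1-K) simplifies to (max-R)/max with max = 145:
C = (145-121)/145 = 24/145 = 0.16551… → 0.17
M = (145-145)/145 = 0/145 = 0 → 0.00
Y = (145-134)/145 = 11/145 = 0.07586… → 0.08
= CMYK(0.17, 0.00, 0.08, 0.43)


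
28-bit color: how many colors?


Colors = 2^bits = 2^28
= 268,435,456 colors


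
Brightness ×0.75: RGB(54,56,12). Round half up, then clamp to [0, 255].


Multiply each channel by 0.75, round half up, clamp to [0, 255]
R: 54×0.75 = 40.5 → round → 41
G: 56×0.75 = 42
B: 12×0.75 = 9
= RGB(41, 42, 9)


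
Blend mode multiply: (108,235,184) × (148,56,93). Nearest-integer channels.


Multiply: C = A×B/255, rounded to nearest integer
R: 108×148/255 = 15984/255 ≈ 62.682 → 63
G: 235×56/255 = 13160/255 ≈ 51.608 → 52
B: 184×93/255 = 17112/255 ≈ 67.106 → 67
= RGB(63, 52, 67)


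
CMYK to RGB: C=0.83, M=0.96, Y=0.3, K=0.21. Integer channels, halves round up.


R = 255 × (1-C) × (1-K) = 255 × 0.17 × 0.79 = 34.2465 → 34
G = 255 × (1-M) × (1-K) = 255 × 0.04 × 0.79 = 8.058 → 8
B = 255 × (1-Y) × (1-K) = 255 × 0.70 × 0.79 = 141.015 → 141
= RGB(34, 8, 141)


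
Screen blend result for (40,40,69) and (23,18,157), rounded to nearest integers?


Screen: C = 255 - (255-A)×(255-B)/255, rounded to nearest integer
R: 255 - (255-40)×(255-23)/255 = 255 - 49880/255 ≈ 255 - 195.608 = 59.392 → 59
G: 255 - (255-40)×(255-18)/255 = 255 - 50955/255 ≈ 255 - 199.824 = 55.176 → 55
B: 255 - (255-69)×(255-157)/255 = 255 - 18228/255 ≈ 255 - 71.482 = 183.518 → 184
= RGB(59, 55, 184)


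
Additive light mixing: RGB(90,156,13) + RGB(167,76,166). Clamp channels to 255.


Additive: each channel = min(255, C₁+C₂)
R: 90+167 = 257 → 255
G: 156+76 = 232 → 232
B: 13+166 = 179 → 179
= RGB(255, 232, 179)


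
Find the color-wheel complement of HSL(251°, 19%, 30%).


Complement = opposite side of color wheel = hue + 180°
H' = (251 + 180) mod 360 = 71°
S and L unchanged.
= HSL(71°, 19%, 30%)


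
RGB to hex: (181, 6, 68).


R = 181 → B5 (hex)
G = 6 → 06 (hex)
B = 68 → 44 (hex)
Hex = #B50644


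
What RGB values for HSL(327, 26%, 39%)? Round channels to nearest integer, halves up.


H=327°, S=0.26, L=0.39
C = (1-|2L-1|)×S = (1-|-0.22|)×0.26 = 0.2028
H' = H/60 = 327/60 ≈ 5.4500; X = C×(1-|H' mod 2 - 1|) = 0.11154
m = L - C/2 = 0.39 - 0.1014 = 0.2886
Sector ⌊H'⌋ = 5 → (R',G',B') = (0.2028, 0.0, 0.11154)
RGB = ((R'+m)×255, (G'+m)×255, (B'+m)×255) = (125.307, 73.593, 102.0357)
Round half up → RGB(125, 74, 102)


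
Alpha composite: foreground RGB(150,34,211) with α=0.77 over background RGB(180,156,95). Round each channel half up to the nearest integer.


C = α×F + (1-α)×B, with 1-α = 0.23
R: 0.77×150 + 0.23×180 = 115.50 + 41.40 = 156.90 → 157
G: 0.77×34 + 0.23×156 = 26.18 + 35.88 = 62.06 → 62
B: 0.77×211 + 0.23×95 = 162.47 + 21.85 = 184.32 → 184
= RGB(157, 62, 184)


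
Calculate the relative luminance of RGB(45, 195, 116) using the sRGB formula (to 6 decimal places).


Linearize each channel (sRGB transfer function): c = v/255; c_lin = c/12.92 if c ≤ 0.04045, else ((c+0.055)/1.055)^2.4
  R: 45/255 ≈ 0.176471 > 0.04045 → ((0.176471+0.055)/1.055)^2.4 ≈ 0.026241
  G: 195/255 ≈ 0.764706 > 0.04045 → ((0.764706+0.055)/1.055)^2.4 ≈ 0.545724
  B: 116/255 ≈ 0.454902 > 0.04045 → ((0.454902+0.055)/1.055)^2.4 ≈ 0.174647
R_lin = 0.026241, G_lin = 0.545724, B_lin = 0.174647
L = 0.2126×R + 0.7152×G + 0.0722×B
L = 0.2126×0.026241 + 0.7152×0.545724 + 0.0722×0.174647
L ≈ 0.408491


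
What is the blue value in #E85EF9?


Color: #E85EF9
R = E8 = 232
G = 5E = 94
B = F9 = 249
Blue = 249


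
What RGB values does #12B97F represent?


12 → 18 (R)
B9 → 185 (G)
7F → 127 (B)
= RGB(18, 185, 127)


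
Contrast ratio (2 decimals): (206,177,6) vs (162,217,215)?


Linearize each sRGB channel c=v/255: c/12.92 if c ≤ 0.04045 else ((c+0.055)/1.055)^2.4
L = 0.2126×R_lin + 0.7152×G_lin + 0.0722×B_lin
Color 1 (206,177,6):
  R=206: 206/255≈0.8078 > 0.04045 → ((0.8078+0.055)/1.055)^2.4 ≈ 0.61721
  G=177: 177/255≈0.6941 > 0.04045 → ((0.6941+0.055)/1.055)^2.4 ≈ 0.43966
  B=6: 6/255≈0.0235 ≤ 0.04045 → 0.0235/12.92 ≈ 0.00182
  L1 = 0.2126×0.61721 + 0.7152×0.43966 + 0.0722×0.00182 ≈ 0.44579
Color 2 (162,217,215):
  R=162: 162/255≈0.6353 > 0.04045 → ((0.6353+0.055)/1.055)^2.4 ≈ 0.36131
  G=217: 217/255≈0.8510 > 0.04045 → ((0.8510+0.055)/1.055)^2.4 ≈ 0.69387
  B=215: 215/255≈0.8431 > 0.04045 → ((0.8431+0.055)/1.055)^2.4 ≈ 0.67954
  L2 = 0.2126×0.36131 + 0.7152×0.69387 + 0.0722×0.67954 ≈ 0.62213
Lighter = 0.62213, Darker = 0.44579
Ratio = (L_lighter + 0.05) / (L_darker + 0.05)
Ratio = (0.62213 + 0.05) / (0.44579 + 0.05) = 0.67213 / 0.49579 ≈ 1.3557
Ratio ≈ 1.36:1


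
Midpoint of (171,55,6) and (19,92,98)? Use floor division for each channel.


Midpoint: each channel = ⌊(C₁+C₂)/2⌋
R: ⌊(171+19)/2⌋ = 95
G: ⌊(55+92)/2⌋ = 73
B: ⌊(6+98)/2⌋ = 52
= RGB(95, 73, 52)


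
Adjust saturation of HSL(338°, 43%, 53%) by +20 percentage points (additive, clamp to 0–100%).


Original S = 43%
Adjustment = +20 percentage points
New S = 43 + (20) = 63
Clamp to [0, 100] → 63
= HSL(338°, 63%, 53%)


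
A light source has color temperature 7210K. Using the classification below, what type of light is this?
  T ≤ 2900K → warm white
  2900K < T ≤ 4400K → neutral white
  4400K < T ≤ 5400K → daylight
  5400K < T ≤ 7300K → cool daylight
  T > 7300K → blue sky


Temperature: 7210K
5400K < 7210K ≤ 7300K → cool daylight
Classification: cool daylight


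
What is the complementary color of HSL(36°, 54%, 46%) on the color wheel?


Complement = opposite side of color wheel = hue + 180°
H' = (36 + 180) mod 360 = 216°
S and L unchanged.
= HSL(216°, 54%, 46%)


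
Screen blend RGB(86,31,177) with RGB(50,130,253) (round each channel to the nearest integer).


Screen: C = 255 - (255-A)×(255-B)/255, rounded to nearest integer
R: 255 - (255-86)×(255-50)/255 = 255 - 34645/255 ≈ 255 - 135.863 = 119.137 → 119
G: 255 - (255-31)×(255-130)/255 = 255 - 28000/255 ≈ 255 - 109.804 = 145.196 → 145
B: 255 - (255-177)×(255-253)/255 = 255 - 156/255 ≈ 255 - 0.612 = 254.388 → 254
= RGB(119, 145, 254)


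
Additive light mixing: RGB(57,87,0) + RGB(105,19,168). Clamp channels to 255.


Additive: each channel = min(255, C₁+C₂)
R: 57+105 = 162 → 162
G: 87+19 = 106 → 106
B: 0+168 = 168 → 168
= RGB(162, 106, 168)


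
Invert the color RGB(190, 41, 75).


Invert: (255-R, 255-G, 255-B)
R: 255-190 = 65
G: 255-41 = 214
B: 255-75 = 180
= RGB(65, 214, 180)


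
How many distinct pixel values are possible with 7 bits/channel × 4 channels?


Total bits = 7 bits/channel × 4 channels = 28 bits
Distinct pixel values = 2^28
= 268,435,456 pixel values


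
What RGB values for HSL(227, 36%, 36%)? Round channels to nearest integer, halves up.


H=227°, S=0.36, L=0.36
C = (1-|2L-1|)×S = (1-|-0.28|)×0.36 = 0.2592
H' = H/60 = 227/60 ≈ 3.7833; X = C×(1-|H' mod 2 - 1|) = 0.05616
m = L - C/2 = 0.36 - 0.1296 = 0.2304
Sector ⌊H'⌋ = 3 → (R',G',B') = (0.0, 0.05616, 0.2592)
RGB = ((R'+m)×255, (G'+m)×255, (B'+m)×255) = (58.752, 73.0728, 124.848)
Round half up → RGB(59, 73, 125)


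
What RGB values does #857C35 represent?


85 → 133 (R)
7C → 124 (G)
35 → 53 (B)
= RGB(133, 124, 53)


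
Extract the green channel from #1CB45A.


Color: #1CB45A
R = 1C = 28
G = B4 = 180
B = 5A = 90
Green = 180


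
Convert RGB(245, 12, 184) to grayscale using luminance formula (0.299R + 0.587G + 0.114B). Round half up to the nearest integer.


Gray = 0.299×R + 0.587×G + 0.114×B
Gray = 0.299×245 + 0.587×12 + 0.114×184
Gray = 73.255 + 7.044 + 20.976
Gray = 101.275 → round half up → 101
Gray = 101


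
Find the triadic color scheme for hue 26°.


Triadic: equally spaced at 120° intervals
H1 = 26°
H2 = (26 + 120) mod 360 = 146°
H3 = (26 + 240) mod 360 = 266°
Triadic = 26°, 146°, 266°
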